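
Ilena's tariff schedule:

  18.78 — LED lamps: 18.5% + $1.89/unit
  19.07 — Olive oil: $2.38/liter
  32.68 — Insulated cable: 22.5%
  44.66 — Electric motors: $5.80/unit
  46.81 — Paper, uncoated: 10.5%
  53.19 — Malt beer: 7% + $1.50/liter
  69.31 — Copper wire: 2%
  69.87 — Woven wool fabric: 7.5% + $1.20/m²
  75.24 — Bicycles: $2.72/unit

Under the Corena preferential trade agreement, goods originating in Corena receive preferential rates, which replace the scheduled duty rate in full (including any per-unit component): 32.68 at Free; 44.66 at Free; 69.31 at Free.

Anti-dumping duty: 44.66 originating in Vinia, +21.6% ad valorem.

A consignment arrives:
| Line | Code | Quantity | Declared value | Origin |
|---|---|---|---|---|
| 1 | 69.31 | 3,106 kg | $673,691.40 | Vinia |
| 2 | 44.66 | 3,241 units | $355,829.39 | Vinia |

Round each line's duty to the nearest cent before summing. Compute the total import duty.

$109,130.78

Line 1 (69.31, Vinia, 3,106 kg, $673,691.40):
Base rate for 69.31 is 2%.
69.31 has an FTA preferential rate, but origin Vinia is not Corena; base rate stands.
Duty = $673,691.40 × 2% = $13,473.83.
Line 2 (44.66, Vinia, 3,241 units, $355,829.39):
Base rate for 44.66 is $5.80/unit.
44.66 has an FTA preferential rate, but origin Vinia is not Corena; base rate stands.
Additional duty on 44.66 from Vinia: +21.6% ad valorem. Applied ad valorem rate = 21.6%.
Duty = $355,829.39 × 21.6% + 3,241 × $5.80 = $95,656.95.
Total = $13,473.83 + $95,656.95 = $109,130.78.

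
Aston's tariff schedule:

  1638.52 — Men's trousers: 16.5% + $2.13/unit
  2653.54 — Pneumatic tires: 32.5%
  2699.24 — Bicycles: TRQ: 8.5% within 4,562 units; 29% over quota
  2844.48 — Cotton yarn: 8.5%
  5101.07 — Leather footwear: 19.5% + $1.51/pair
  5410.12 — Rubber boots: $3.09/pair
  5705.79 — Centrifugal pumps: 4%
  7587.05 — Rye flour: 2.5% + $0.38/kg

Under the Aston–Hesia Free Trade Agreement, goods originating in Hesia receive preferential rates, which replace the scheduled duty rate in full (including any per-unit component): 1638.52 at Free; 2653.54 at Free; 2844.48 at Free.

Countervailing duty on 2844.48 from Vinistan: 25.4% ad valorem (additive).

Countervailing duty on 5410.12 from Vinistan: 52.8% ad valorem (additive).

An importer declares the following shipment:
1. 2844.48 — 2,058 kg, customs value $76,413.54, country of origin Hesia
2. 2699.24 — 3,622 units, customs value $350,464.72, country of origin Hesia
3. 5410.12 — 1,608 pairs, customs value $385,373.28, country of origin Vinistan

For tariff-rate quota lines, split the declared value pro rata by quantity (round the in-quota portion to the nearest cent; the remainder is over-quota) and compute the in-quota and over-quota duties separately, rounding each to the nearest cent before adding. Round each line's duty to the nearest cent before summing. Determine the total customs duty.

$238,235.31

Line 1 (2844.48, Hesia, 2,058 kg, $76,413.54):
Base rate for 2844.48 is 8.5%.
Origin Hesia qualifies under the Aston–Hesia agreement and 2844.48 is covered: preferential rate Free applies instead.
The additional-duty order on 2844.48 targets Vinistan, not Hesia; it does not apply.
Duty = $76,413.54 × 0% = $0.00.
Line 2 (2699.24, Hesia, 3,622 units, $350,464.72):
Code 2699.24 is under a tariff-rate quota (threshold 4,562 units). Quantity 3,622 units is within the quota, so the in-quota rate 8.5% applies to the full value.
Duty = $350,464.72 × 8.5% = $29,789.50.
Line 3 (5410.12, Vinistan, 1,608 pairs, $385,373.28):
Base rate for 5410.12 is $3.09/pair.
Additional duty on 5410.12 from Vinistan: +52.8% ad valorem. Applied ad valorem rate = 52.8%.
Duty = $385,373.28 × 52.8% + 1,608 × $3.09 = $208,445.81.
Total = $0.00 + $29,789.50 + $208,445.81 = $238,235.31.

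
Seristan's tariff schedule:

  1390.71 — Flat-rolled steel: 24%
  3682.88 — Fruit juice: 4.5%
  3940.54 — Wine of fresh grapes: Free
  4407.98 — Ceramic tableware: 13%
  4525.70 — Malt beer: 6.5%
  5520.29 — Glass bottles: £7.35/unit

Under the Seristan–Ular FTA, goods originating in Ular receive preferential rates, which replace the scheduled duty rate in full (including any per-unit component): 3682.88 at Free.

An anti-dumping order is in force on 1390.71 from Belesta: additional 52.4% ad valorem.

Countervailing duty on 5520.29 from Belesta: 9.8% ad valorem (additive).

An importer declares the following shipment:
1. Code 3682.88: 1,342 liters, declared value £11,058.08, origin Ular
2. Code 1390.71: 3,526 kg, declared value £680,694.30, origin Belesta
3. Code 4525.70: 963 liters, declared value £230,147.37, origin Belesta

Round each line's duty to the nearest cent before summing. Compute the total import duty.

£535,010.03

Line 1 (3682.88, Ular, 1,342 liters, £11,058.08):
Base rate for 3682.88 is 4.5%.
Origin Ular qualifies under the Seristan–Ular agreement and 3682.88 is covered: preferential rate Free applies instead.
Duty = £11,058.08 × 0% = £0.00.
Line 2 (1390.71, Belesta, 3,526 kg, £680,694.30):
Base rate for 1390.71 is 24%.
Additional duty on 1390.71 from Belesta: +52.4%. Applied ad valorem rate: 24% + 52.4% = 76.4%.
Duty = £680,694.30 × 76.4% = £520,050.45.
Line 3 (4525.70, Belesta, 963 liters, £230,147.37):
Base rate for 4525.70 is 6.5%.
Duty = £230,147.37 × 6.5% = £14,959.58.
Total = £0.00 + £520,050.45 + £14,959.58 = £535,010.03.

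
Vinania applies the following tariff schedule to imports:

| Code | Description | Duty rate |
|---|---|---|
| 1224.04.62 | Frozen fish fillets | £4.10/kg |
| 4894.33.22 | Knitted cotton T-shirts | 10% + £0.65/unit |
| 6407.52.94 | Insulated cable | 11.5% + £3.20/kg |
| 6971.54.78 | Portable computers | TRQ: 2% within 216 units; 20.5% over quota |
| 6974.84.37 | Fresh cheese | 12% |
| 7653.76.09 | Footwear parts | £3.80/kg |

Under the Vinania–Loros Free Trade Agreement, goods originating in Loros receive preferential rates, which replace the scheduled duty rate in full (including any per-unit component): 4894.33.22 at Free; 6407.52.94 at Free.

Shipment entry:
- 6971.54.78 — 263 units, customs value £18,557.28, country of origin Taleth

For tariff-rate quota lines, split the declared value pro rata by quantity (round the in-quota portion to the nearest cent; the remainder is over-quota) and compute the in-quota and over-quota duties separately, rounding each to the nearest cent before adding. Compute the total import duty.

£984.67

Line 1 (6971.54.78, Taleth, 263 units, £18,557.28):
Code 6971.54.78 is under a tariff-rate quota (threshold 216 units). In-quota: 216 units at 2%; over-quota: 47 units at 20.5%.
Pro-rata value split: in-quota = £18,557.28 × 216/263 = £15,240.96; over-quota = £18,557.28 − £15,240.96 = £3,316.32.
In-quota duty = £15,240.96 × 2% = £304.82. Over-quota duty = £3,316.32 × 20.5% = £679.85.
Line duty = £304.82 + £679.85 = £984.67.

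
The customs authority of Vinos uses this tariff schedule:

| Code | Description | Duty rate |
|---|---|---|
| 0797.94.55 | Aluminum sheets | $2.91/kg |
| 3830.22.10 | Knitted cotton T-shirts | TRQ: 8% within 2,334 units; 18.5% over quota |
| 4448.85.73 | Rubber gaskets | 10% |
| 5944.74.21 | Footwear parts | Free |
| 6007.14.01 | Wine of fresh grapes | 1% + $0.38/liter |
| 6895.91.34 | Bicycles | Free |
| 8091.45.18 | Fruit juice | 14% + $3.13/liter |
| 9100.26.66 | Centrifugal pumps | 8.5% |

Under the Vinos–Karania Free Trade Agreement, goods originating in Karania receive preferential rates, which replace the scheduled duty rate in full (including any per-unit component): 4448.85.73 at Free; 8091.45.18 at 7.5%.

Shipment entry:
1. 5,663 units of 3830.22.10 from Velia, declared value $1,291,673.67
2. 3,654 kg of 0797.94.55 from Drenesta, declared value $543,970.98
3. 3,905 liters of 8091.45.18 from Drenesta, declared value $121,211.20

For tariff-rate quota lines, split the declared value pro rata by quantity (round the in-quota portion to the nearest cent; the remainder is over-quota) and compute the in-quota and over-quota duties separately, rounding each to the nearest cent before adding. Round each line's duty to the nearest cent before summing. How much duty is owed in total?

$222,886.97

Line 1 (3830.22.10, Velia, 5,663 units, $1,291,673.67):
Code 3830.22.10 is under a tariff-rate quota (threshold 2,334 units). In-quota: 2,334 units at 8%; over-quota: 3,329 units at 18.5%.
Pro-rata value split: in-quota = $1,291,673.67 × 2,334/5,663 = $532,362.06; over-quota = $1,291,673.67 − $532,362.06 = $759,311.61.
In-quota duty = $532,362.06 × 8% = $42,588.96. Over-quota duty = $759,311.61 × 18.5% = $140,472.65.
Line duty = $42,588.96 + $140,472.65 = $183,061.61.
Line 2 (0797.94.55, Drenesta, 3,654 kg, $543,970.98):
Base rate for 0797.94.55 is $2.91/kg.
Duty = 3,654 × $2.91 = $10,633.14.
Line 3 (8091.45.18, Drenesta, 3,905 liters, $121,211.20):
Base rate for 8091.45.18 is 14% + $3.13/liter.
8091.45.18 has an FTA preferential rate, but origin Drenesta is not Karania; base rate stands.
Duty = $121,211.20 × 14% + 3,905 × $3.13 = $29,192.22.
Total = $183,061.61 + $10,633.14 + $29,192.22 = $222,886.97.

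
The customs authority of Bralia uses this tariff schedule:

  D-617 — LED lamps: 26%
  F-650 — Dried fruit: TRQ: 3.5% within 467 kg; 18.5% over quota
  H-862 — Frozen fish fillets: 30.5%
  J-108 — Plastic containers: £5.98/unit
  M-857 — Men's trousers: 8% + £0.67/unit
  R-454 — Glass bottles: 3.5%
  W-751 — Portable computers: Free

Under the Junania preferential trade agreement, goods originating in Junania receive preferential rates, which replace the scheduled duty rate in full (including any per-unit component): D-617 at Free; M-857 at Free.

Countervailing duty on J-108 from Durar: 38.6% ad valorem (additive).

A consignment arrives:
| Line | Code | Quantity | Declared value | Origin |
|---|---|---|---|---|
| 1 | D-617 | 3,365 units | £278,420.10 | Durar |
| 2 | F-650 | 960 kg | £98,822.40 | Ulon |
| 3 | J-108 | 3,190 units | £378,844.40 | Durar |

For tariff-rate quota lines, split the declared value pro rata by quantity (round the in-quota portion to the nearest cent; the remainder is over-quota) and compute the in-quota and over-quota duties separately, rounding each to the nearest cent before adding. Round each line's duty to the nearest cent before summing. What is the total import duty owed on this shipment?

Line 1 (D-617, Durar, 3,365 units, £278,420.10):
Base rate for D-617 is 26%.
D-617 has an FTA preferential rate, but origin Durar is not Junania; base rate stands.
Duty = £278,420.10 × 26% = £72,389.23.
Line 2 (F-650, Ulon, 960 kg, £98,822.40):
Code F-650 is under a tariff-rate quota (threshold 467 kg). In-quota: 467 kg at 3.5%; over-quota: 493 kg at 18.5%.
Pro-rata value split: in-quota = £98,822.40 × 467/960 = £48,072.98; over-quota = £98,822.40 − £48,072.98 = £50,749.42.
In-quota duty = £48,072.98 × 3.5% = £1,682.55. Over-quota duty = £50,749.42 × 18.5% = £9,388.64.
Line duty = £1,682.55 + £9,388.64 = £11,071.19.
Line 3 (J-108, Durar, 3,190 units, £378,844.40):
Base rate for J-108 is £5.98/unit.
Additional duty on J-108 from Durar: +38.6% ad valorem. Applied ad valorem rate = 38.6%.
Duty = £378,844.40 × 38.6% + 3,190 × £5.98 = £165,310.14.
Total = £72,389.23 + £11,071.19 + £165,310.14 = £248,770.56.

£248,770.56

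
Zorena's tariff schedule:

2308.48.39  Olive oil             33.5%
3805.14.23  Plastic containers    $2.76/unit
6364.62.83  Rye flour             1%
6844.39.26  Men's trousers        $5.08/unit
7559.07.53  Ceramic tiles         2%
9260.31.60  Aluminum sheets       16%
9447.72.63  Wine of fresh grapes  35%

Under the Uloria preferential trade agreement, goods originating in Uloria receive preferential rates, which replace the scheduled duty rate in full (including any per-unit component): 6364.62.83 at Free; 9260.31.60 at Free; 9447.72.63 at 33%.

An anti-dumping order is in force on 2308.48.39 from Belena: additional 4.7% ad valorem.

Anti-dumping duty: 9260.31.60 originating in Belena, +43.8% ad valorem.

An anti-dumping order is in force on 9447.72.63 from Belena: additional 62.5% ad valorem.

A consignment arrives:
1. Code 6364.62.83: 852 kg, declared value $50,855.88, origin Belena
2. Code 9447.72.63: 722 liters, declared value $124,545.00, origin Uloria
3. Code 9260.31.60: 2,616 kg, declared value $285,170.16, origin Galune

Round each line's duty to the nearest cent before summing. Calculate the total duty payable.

$87,235.64

Line 1 (6364.62.83, Belena, 852 kg, $50,855.88):
Base rate for 6364.62.83 is 1%.
6364.62.83 has an FTA preferential rate, but origin Belena is not Uloria; base rate stands.
Duty = $50,855.88 × 1% = $508.56.
Line 2 (9447.72.63, Uloria, 722 liters, $124,545.00):
Base rate for 9447.72.63 is 35%.
Origin Uloria qualifies under the Zorena–Uloria agreement and 9447.72.63 is covered: preferential rate 33% applies instead.
The additional-duty order on 9447.72.63 targets Belena, not Uloria; it does not apply.
Duty = $124,545.00 × 33% = $41,099.85.
Line 3 (9260.31.60, Galune, 2,616 kg, $285,170.16):
Base rate for 9260.31.60 is 16%.
9260.31.60 has an FTA preferential rate, but origin Galune is not Uloria; base rate stands.
The additional-duty order on 9260.31.60 targets Belena, not Galune; it does not apply.
Duty = $285,170.16 × 16% = $45,627.23.
Total = $508.56 + $41,099.85 + $45,627.23 = $87,235.64.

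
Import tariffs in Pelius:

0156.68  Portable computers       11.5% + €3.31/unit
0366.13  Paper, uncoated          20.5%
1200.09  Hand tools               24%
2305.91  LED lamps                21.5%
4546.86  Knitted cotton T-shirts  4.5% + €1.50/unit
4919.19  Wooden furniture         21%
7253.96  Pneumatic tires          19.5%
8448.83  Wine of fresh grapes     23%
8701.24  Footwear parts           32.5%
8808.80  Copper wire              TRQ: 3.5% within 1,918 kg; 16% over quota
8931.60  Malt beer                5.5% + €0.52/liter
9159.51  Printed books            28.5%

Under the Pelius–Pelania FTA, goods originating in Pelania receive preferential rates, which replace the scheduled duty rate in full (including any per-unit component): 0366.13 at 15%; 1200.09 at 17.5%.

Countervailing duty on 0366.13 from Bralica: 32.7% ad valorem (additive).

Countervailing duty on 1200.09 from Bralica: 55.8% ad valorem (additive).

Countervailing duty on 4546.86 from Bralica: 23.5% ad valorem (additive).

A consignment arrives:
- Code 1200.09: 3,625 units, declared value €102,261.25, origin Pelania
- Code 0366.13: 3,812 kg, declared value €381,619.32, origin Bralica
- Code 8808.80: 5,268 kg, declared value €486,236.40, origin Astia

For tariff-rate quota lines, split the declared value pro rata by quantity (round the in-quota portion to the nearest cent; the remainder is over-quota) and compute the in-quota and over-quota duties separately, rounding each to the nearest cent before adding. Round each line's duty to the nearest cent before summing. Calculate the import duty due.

€276,586.10

Line 1 (1200.09, Pelania, 3,625 units, €102,261.25):
Base rate for 1200.09 is 24%.
Origin Pelania qualifies under the Pelius–Pelania agreement and 1200.09 is covered: preferential rate 17.5% applies instead.
The additional-duty order on 1200.09 targets Bralica, not Pelania; it does not apply.
Duty = €102,261.25 × 17.5% = €17,895.72.
Line 2 (0366.13, Bralica, 3,812 kg, €381,619.32):
Base rate for 0366.13 is 20.5%.
0366.13 has an FTA preferential rate, but origin Bralica is not Pelania; base rate stands.
Additional duty on 0366.13 from Bralica: +32.7%. Applied ad valorem rate: 20.5% + 32.7% = 53.2%.
Duty = €381,619.32 × 53.2% = €203,021.48.
Line 3 (8808.80, Astia, 5,268 kg, €486,236.40):
Code 8808.80 is under a tariff-rate quota (threshold 1,918 kg). In-quota: 1,918 kg at 3.5%; over-quota: 3,350 kg at 16%.
Pro-rata value split: in-quota = €486,236.40 × 1,918/5,268 = €177,031.40; over-quota = €486,236.40 − €177,031.40 = €309,205.00.
In-quota duty = €177,031.40 × 3.5% = €6,196.10. Over-quota duty = €309,205.00 × 16% = €49,472.80.
Line duty = €6,196.10 + €49,472.80 = €55,668.90.
Total = €17,895.72 + €203,021.48 + €55,668.90 = €276,586.10.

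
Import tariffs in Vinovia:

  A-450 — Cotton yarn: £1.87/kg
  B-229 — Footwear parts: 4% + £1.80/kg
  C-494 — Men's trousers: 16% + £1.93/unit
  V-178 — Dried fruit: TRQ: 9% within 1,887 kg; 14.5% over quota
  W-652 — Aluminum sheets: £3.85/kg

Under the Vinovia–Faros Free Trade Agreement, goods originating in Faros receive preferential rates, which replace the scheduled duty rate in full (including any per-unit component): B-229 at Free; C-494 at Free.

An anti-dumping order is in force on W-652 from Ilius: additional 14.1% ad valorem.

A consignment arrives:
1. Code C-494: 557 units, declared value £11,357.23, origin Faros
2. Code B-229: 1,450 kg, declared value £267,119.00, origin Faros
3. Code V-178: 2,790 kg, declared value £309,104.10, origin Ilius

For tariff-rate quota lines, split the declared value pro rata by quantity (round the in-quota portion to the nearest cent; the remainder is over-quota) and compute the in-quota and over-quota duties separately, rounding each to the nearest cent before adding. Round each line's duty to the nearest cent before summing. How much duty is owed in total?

Line 1 (C-494, Faros, 557 units, £11,357.23):
Base rate for C-494 is 16% + £1.93/unit.
Origin Faros qualifies under the Vinovia–Faros agreement and C-494 is covered: preferential rate Free applies instead.
Duty = £11,357.23 × 0% = £0.00.
Line 2 (B-229, Faros, 1,450 kg, £267,119.00):
Base rate for B-229 is 4% + £1.80/kg.
Origin Faros qualifies under the Vinovia–Faros agreement and B-229 is covered: preferential rate Free applies instead.
Duty = £267,119.00 × 0% = £0.00.
Line 3 (V-178, Ilius, 2,790 kg, £309,104.10):
Code V-178 is under a tariff-rate quota (threshold 1,887 kg). In-quota: 1,887 kg at 9%; over-quota: 903 kg at 14.5%.
Pro-rata value split: in-quota = £309,104.10 × 1,887/2,790 = £209,060.73; over-quota = £309,104.10 − £209,060.73 = £100,043.37.
In-quota duty = £209,060.73 × 9% = £18,815.47. Over-quota duty = £100,043.37 × 14.5% = £14,506.29.
Line duty = £18,815.47 + £14,506.29 = £33,321.76.
Total = £0.00 + £0.00 + £33,321.76 = £33,321.76.

£33,321.76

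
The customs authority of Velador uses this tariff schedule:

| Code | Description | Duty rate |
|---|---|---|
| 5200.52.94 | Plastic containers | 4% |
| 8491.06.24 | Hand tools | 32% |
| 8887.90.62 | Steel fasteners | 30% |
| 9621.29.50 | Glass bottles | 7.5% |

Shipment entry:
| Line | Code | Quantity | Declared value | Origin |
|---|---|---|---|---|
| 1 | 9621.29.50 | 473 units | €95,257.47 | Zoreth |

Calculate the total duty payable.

€7,144.31

Line 1 (9621.29.50, Zoreth, 473 units, €95,257.47):
Base rate for 9621.29.50 is 7.5%.
Duty = €95,257.47 × 7.5% = €7,144.31.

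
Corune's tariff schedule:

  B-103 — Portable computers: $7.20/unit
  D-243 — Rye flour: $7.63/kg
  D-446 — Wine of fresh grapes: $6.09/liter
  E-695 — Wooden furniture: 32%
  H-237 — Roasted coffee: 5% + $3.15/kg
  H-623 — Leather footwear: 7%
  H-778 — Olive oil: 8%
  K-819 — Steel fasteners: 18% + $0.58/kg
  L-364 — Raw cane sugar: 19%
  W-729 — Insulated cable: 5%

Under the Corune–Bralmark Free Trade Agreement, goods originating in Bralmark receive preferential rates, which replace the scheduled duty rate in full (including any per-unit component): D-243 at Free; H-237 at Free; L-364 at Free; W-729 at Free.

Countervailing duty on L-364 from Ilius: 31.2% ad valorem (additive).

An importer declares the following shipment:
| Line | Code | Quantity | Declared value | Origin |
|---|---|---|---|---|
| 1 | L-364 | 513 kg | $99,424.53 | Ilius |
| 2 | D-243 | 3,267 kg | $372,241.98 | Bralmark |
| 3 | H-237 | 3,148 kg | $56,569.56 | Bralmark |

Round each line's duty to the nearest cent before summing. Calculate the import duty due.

$49,911.11

Line 1 (L-364, Ilius, 513 kg, $99,424.53):
Base rate for L-364 is 19%.
L-364 has an FTA preferential rate, but origin Ilius is not Bralmark; base rate stands.
Additional duty on L-364 from Ilius: +31.2%. Applied ad valorem rate: 19% + 31.2% = 50.2%.
Duty = $99,424.53 × 50.2% = $49,911.11.
Line 2 (D-243, Bralmark, 3,267 kg, $372,241.98):
Base rate for D-243 is $7.63/kg.
Origin Bralmark qualifies under the Corune–Bralmark agreement and D-243 is covered: preferential rate Free applies instead.
Duty = $372,241.98 × 0% = $0.00.
Line 3 (H-237, Bralmark, 3,148 kg, $56,569.56):
Base rate for H-237 is 5% + $3.15/kg.
Origin Bralmark qualifies under the Corune–Bralmark agreement and H-237 is covered: preferential rate Free applies instead.
Duty = $56,569.56 × 0% = $0.00.
Total = $49,911.11 + $0.00 + $0.00 = $49,911.11.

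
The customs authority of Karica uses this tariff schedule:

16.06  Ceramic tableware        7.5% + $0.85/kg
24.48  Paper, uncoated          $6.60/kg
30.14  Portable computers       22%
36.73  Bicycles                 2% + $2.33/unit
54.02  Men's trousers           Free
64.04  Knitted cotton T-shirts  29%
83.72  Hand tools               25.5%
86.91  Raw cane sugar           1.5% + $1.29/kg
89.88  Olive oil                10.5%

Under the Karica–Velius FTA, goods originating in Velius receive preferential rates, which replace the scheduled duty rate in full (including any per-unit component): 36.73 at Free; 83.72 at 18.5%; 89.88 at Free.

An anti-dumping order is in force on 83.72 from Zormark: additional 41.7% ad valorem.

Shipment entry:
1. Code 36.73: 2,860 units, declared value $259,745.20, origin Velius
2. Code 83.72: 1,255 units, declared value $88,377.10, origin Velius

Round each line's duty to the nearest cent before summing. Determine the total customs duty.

Line 1 (36.73, Velius, 2,860 units, $259,745.20):
Base rate for 36.73 is 2% + $2.33/unit.
Origin Velius qualifies under the Karica–Velius agreement and 36.73 is covered: preferential rate Free applies instead.
Duty = $259,745.20 × 0% = $0.00.
Line 2 (83.72, Velius, 1,255 units, $88,377.10):
Base rate for 83.72 is 25.5%.
Origin Velius qualifies under the Karica–Velius agreement and 83.72 is covered: preferential rate 18.5% applies instead.
The additional-duty order on 83.72 targets Zormark, not Velius; it does not apply.
Duty = $88,377.10 × 18.5% = $16,349.76.
Total = $0.00 + $16,349.76 = $16,349.76.

$16,349.76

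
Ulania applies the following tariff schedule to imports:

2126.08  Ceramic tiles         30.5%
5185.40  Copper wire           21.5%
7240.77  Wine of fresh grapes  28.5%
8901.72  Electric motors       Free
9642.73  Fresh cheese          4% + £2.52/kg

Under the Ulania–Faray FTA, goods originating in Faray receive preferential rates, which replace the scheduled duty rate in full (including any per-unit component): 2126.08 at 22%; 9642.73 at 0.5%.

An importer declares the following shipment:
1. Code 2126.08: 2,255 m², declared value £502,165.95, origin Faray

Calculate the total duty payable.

Line 1 (2126.08, Faray, 2,255 m², £502,165.95):
Base rate for 2126.08 is 30.5%.
Origin Faray qualifies under the Ulania–Faray agreement and 2126.08 is covered: preferential rate 22% applies instead.
Duty = £502,165.95 × 22% = £110,476.51.

£110,476.51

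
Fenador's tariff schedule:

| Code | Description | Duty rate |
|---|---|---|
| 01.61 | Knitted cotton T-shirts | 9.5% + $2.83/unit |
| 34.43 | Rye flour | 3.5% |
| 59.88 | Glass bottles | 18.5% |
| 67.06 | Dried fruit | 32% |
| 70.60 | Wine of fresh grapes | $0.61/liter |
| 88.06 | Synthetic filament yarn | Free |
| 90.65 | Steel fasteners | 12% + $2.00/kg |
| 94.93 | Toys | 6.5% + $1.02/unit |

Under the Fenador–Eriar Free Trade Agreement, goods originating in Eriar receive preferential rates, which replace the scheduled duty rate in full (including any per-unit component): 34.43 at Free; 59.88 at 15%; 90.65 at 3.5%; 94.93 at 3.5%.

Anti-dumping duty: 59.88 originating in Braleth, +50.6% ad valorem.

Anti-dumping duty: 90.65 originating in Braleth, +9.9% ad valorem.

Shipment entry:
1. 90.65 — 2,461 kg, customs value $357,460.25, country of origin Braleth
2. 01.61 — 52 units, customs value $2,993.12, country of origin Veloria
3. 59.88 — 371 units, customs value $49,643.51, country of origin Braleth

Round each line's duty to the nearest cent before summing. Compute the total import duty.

Line 1 (90.65, Braleth, 2,461 kg, $357,460.25):
Base rate for 90.65 is 12% + $2.00/kg.
90.65 has an FTA preferential rate, but origin Braleth is not Eriar; base rate stands.
Additional duty on 90.65 from Braleth: +9.9%. Applied ad valorem rate: 12% + 9.9% = 21.9%.
Duty = $357,460.25 × 21.9% + 2,461 × $2.00 = $83,205.79.
Line 2 (01.61, Veloria, 52 units, $2,993.12):
Base rate for 01.61 is 9.5% + $2.83/unit.
Duty = $2,993.12 × 9.5% + 52 × $2.83 = $431.51.
Line 3 (59.88, Braleth, 371 units, $49,643.51):
Base rate for 59.88 is 18.5%.
59.88 has an FTA preferential rate, but origin Braleth is not Eriar; base rate stands.
Additional duty on 59.88 from Braleth: +50.6%. Applied ad valorem rate: 18.5% + 50.6% = 69.1%.
Duty = $49,643.51 × 69.1% = $34,303.67.
Total = $83,205.79 + $431.51 + $34,303.67 = $117,940.97.

$117,940.97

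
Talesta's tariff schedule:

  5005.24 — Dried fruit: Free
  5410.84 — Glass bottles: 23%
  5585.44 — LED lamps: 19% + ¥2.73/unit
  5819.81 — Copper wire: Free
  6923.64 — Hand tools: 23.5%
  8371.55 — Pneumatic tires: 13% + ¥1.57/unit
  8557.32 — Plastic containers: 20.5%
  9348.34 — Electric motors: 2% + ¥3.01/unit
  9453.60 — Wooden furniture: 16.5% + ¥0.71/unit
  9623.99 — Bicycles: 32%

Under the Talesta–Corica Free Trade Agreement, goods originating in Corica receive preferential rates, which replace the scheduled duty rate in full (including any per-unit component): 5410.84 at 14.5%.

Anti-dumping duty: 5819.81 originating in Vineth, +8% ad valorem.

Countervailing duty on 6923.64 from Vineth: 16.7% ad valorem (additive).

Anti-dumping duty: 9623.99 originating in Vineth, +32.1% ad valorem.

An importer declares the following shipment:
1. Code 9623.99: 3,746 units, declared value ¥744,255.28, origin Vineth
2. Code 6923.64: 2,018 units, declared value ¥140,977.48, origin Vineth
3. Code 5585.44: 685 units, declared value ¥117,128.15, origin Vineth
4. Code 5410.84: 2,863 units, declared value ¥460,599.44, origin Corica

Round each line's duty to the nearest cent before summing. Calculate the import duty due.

Line 1 (9623.99, Vineth, 3,746 units, ¥744,255.28):
Base rate for 9623.99 is 32%.
Additional duty on 9623.99 from Vineth: +32.1%. Applied ad valorem rate: 32% + 32.1% = 64.1%.
Duty = ¥744,255.28 × 64.1% = ¥477,067.63.
Line 2 (6923.64, Vineth, 2,018 units, ¥140,977.48):
Base rate for 6923.64 is 23.5%.
Additional duty on 6923.64 from Vineth: +16.7%. Applied ad valorem rate: 23.5% + 16.7% = 40.2%.
Duty = ¥140,977.48 × 40.2% = ¥56,672.95.
Line 3 (5585.44, Vineth, 685 units, ¥117,128.15):
Base rate for 5585.44 is 19% + ¥2.73/unit.
Duty = ¥117,128.15 × 19% + 685 × ¥2.73 = ¥24,124.40.
Line 4 (5410.84, Corica, 2,863 units, ¥460,599.44):
Base rate for 5410.84 is 23%.
Origin Corica qualifies under the Talesta–Corica agreement and 5410.84 is covered: preferential rate 14.5% applies instead.
Duty = ¥460,599.44 × 14.5% = ¥66,786.92.
Total = ¥477,067.63 + ¥56,672.95 + ¥24,124.40 + ¥66,786.92 = ¥624,651.90.

¥624,651.90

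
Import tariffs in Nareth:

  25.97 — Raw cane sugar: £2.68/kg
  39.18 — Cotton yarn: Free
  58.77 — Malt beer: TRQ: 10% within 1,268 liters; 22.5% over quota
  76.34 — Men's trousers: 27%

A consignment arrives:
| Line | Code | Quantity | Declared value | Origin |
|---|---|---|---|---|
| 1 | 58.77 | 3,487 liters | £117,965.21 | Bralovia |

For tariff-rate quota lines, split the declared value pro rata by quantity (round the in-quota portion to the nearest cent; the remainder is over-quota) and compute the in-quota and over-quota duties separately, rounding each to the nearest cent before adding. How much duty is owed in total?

Line 1 (58.77, Bralovia, 3,487 liters, £117,965.21):
Code 58.77 is under a tariff-rate quota (threshold 1,268 liters). In-quota: 1,268 liters at 10%; over-quota: 2,219 liters at 22.5%.
Pro-rata value split: in-quota = £117,965.21 × 1,268/3,487 = £42,896.44; over-quota = £117,965.21 − £42,896.44 = £75,068.77.
In-quota duty = £42,896.44 × 10% = £4,289.64. Over-quota duty = £75,068.77 × 22.5% = £16,890.47.
Line duty = £4,289.64 + £16,890.47 = £21,180.11.

£21,180.11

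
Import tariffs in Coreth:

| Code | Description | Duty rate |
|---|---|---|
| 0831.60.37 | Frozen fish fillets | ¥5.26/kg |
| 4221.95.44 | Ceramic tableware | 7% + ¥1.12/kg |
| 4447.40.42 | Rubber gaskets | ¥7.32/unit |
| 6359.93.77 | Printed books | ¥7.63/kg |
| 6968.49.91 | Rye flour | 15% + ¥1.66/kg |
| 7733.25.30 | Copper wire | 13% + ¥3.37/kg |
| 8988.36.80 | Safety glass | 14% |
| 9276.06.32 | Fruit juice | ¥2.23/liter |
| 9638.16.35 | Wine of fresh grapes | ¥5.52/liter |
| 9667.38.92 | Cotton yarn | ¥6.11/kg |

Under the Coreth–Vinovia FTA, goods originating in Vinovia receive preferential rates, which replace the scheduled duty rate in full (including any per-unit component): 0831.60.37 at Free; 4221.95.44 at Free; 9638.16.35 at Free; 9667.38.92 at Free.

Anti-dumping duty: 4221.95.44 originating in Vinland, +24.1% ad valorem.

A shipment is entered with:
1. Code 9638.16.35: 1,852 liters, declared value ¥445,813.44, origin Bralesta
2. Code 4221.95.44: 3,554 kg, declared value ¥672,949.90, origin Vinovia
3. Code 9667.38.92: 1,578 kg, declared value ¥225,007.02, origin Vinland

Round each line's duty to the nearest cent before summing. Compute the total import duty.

¥19,864.62

Line 1 (9638.16.35, Bralesta, 1,852 liters, ¥445,813.44):
Base rate for 9638.16.35 is ¥5.52/liter.
9638.16.35 has an FTA preferential rate, but origin Bralesta is not Vinovia; base rate stands.
Duty = 1,852 × ¥5.52 = ¥10,223.04.
Line 2 (4221.95.44, Vinovia, 3,554 kg, ¥672,949.90):
Base rate for 4221.95.44 is 7% + ¥1.12/kg.
Origin Vinovia qualifies under the Coreth–Vinovia agreement and 4221.95.44 is covered: preferential rate Free applies instead.
The additional-duty order on 4221.95.44 targets Vinland, not Vinovia; it does not apply.
Duty = ¥672,949.90 × 0% = ¥0.00.
Line 3 (9667.38.92, Vinland, 1,578 kg, ¥225,007.02):
Base rate for 9667.38.92 is ¥6.11/kg.
9667.38.92 has an FTA preferential rate, but origin Vinland is not Vinovia; base rate stands.
Duty = 1,578 × ¥6.11 = ¥9,641.58.
Total = ¥10,223.04 + ¥0.00 + ¥9,641.58 = ¥19,864.62.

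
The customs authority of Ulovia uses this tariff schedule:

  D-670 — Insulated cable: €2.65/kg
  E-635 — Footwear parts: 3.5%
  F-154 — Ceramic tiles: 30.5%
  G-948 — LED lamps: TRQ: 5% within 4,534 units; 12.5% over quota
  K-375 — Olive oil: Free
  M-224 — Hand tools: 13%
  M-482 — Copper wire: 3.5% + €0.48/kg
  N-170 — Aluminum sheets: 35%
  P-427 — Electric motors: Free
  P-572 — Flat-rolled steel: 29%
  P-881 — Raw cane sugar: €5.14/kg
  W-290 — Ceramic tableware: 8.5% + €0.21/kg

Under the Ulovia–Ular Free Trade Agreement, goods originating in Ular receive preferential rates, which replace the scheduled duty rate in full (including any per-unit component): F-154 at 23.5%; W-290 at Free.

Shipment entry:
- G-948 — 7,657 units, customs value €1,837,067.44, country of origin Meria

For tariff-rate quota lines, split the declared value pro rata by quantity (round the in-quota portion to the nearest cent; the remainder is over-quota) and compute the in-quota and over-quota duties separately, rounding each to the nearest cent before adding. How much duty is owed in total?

€148,048.63

Line 1 (G-948, Meria, 7,657 units, €1,837,067.44):
Code G-948 is under a tariff-rate quota (threshold 4,534 units). In-quota: 4,534 units at 5%; over-quota: 3,123 units at 12.5%.
Pro-rata value split: in-quota = €1,837,067.44 × 4,534/7,657 = €1,087,797.28; over-quota = €1,837,067.44 − €1,087,797.28 = €749,270.16.
In-quota duty = €1,087,797.28 × 5% = €54,389.86. Over-quota duty = €749,270.16 × 12.5% = €93,658.77.
Line duty = €54,389.86 + €93,658.77 = €148,048.63.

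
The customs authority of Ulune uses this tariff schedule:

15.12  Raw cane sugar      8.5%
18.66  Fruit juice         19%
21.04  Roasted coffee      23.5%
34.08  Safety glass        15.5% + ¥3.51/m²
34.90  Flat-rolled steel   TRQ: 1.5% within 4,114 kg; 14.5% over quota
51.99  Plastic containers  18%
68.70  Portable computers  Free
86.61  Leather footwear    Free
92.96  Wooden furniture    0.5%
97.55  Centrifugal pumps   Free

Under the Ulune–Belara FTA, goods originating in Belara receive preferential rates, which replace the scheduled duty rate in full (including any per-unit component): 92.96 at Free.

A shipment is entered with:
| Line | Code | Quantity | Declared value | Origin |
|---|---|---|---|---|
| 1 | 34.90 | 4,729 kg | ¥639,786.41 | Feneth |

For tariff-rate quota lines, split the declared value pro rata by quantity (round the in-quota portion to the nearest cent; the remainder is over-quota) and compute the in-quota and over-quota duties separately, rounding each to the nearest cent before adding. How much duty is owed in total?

¥20,413.24

Line 1 (34.90, Feneth, 4,729 kg, ¥639,786.41):
Code 34.90 is under a tariff-rate quota (threshold 4,114 kg). In-quota: 4,114 kg at 1.5%; over-quota: 615 kg at 14.5%.
Pro-rata value split: in-quota = ¥639,786.41 × 4,114/4,729 = ¥556,583.06; over-quota = ¥639,786.41 − ¥556,583.06 = ¥83,203.35.
In-quota duty = ¥556,583.06 × 1.5% = ¥8,348.75. Over-quota duty = ¥83,203.35 × 14.5% = ¥12,064.49.
Line duty = ¥8,348.75 + ¥12,064.49 = ¥20,413.24.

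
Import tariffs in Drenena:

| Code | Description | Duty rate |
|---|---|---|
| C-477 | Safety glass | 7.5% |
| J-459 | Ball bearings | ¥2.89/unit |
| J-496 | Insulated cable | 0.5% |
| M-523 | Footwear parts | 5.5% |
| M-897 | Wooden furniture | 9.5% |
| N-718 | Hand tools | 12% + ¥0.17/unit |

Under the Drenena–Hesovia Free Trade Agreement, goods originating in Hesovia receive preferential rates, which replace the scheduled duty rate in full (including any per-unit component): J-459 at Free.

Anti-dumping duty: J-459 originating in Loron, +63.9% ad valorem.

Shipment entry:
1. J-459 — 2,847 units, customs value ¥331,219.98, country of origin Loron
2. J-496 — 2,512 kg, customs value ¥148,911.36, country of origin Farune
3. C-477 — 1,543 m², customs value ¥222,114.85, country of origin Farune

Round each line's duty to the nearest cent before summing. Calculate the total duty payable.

¥237,280.57

Line 1 (J-459, Loron, 2,847 units, ¥331,219.98):
Base rate for J-459 is ¥2.89/unit.
J-459 has an FTA preferential rate, but origin Loron is not Hesovia; base rate stands.
Additional duty on J-459 from Loron: +63.9% ad valorem. Applied ad valorem rate = 63.9%.
Duty = ¥331,219.98 × 63.9% + 2,847 × ¥2.89 = ¥219,877.40.
Line 2 (J-496, Farune, 2,512 kg, ¥148,911.36):
Base rate for J-496 is 0.5%.
Duty = ¥148,911.36 × 0.5% = ¥744.56.
Line 3 (C-477, Farune, 1,543 m², ¥222,114.85):
Base rate for C-477 is 7.5%.
Duty = ¥222,114.85 × 7.5% = ¥16,658.61.
Total = ¥219,877.40 + ¥744.56 + ¥16,658.61 = ¥237,280.57.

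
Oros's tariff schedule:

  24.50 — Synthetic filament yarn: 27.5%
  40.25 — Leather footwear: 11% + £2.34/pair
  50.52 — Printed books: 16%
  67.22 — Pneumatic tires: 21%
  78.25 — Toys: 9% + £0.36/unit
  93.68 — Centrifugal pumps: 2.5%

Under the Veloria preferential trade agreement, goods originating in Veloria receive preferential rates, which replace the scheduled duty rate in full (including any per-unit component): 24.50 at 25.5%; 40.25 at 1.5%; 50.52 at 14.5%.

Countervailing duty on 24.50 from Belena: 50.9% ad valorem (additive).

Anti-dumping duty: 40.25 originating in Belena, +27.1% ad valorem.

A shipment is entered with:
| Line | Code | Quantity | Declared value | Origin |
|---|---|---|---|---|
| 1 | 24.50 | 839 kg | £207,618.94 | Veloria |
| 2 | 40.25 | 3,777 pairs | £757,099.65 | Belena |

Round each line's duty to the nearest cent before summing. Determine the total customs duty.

Line 1 (24.50, Veloria, 839 kg, £207,618.94):
Base rate for 24.50 is 27.5%.
Origin Veloria qualifies under the Oros–Veloria agreement and 24.50 is covered: preferential rate 25.5% applies instead.
The additional-duty order on 24.50 targets Belena, not Veloria; it does not apply.
Duty = £207,618.94 × 25.5% = £52,942.83.
Line 2 (40.25, Belena, 3,777 pairs, £757,099.65):
Base rate for 40.25 is 11% + £2.34/pair.
40.25 has an FTA preferential rate, but origin Belena is not Veloria; base rate stands.
Additional duty on 40.25 from Belena: +27.1%. Applied ad valorem rate: 11% + 27.1% = 38.1%.
Duty = £757,099.65 × 38.1% + 3,777 × £2.34 = £297,293.15.
Total = £52,942.83 + £297,293.15 = £350,235.98.

£350,235.98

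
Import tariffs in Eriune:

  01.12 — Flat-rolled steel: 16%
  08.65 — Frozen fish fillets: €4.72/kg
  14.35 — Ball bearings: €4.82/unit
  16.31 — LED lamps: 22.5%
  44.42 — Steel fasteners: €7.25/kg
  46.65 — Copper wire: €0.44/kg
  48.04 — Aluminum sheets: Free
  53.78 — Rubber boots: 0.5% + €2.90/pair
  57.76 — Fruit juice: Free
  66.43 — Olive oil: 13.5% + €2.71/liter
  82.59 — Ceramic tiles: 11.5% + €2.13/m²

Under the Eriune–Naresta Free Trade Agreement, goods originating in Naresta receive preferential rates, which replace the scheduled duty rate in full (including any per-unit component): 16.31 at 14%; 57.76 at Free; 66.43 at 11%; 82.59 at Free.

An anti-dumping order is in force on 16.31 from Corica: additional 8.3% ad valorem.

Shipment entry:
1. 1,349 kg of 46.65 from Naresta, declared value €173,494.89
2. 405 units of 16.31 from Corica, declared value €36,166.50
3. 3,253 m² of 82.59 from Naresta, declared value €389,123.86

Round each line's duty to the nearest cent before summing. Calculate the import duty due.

Line 1 (46.65, Naresta, 1,349 kg, €173,494.89):
Base rate for 46.65 is €0.44/kg.
Origin Naresta is the FTA partner but 46.65 is not on the preference list; base rate stands.
Duty = 1,349 × €0.44 = €593.56.
Line 2 (16.31, Corica, 405 units, €36,166.50):
Base rate for 16.31 is 22.5%.
16.31 has an FTA preferential rate, but origin Corica is not Naresta; base rate stands.
Additional duty on 16.31 from Corica: +8.3%. Applied ad valorem rate: 22.5% + 8.3% = 30.8%.
Duty = €36,166.50 × 30.8% = €11,139.28.
Line 3 (82.59, Naresta, 3,253 m², €389,123.86):
Base rate for 82.59 is 11.5% + €2.13/m².
Origin Naresta qualifies under the Eriune–Naresta agreement and 82.59 is covered: preferential rate Free applies instead.
Duty = €389,123.86 × 0% = €0.00.
Total = €593.56 + €11,139.28 + €0.00 = €11,732.84.

€11,732.84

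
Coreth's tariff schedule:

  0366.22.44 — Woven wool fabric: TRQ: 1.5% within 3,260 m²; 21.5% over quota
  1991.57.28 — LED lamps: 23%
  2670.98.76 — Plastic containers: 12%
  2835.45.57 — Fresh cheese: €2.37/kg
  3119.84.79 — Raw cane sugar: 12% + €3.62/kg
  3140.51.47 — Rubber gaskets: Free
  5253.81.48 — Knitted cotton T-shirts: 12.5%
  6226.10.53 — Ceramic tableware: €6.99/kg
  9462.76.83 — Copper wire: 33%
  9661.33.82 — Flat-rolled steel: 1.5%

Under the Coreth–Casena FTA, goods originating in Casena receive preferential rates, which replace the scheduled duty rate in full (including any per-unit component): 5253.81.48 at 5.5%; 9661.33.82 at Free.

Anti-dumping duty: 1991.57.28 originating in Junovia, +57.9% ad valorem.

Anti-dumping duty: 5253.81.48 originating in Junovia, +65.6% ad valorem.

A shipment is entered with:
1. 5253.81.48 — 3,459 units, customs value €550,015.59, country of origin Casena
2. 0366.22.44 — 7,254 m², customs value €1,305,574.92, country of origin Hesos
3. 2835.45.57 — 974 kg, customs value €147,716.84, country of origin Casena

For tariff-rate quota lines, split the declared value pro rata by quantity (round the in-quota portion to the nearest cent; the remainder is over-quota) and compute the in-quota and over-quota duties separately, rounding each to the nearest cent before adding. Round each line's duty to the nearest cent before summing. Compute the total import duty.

€195,910.89

Line 1 (5253.81.48, Casena, 3,459 units, €550,015.59):
Base rate for 5253.81.48 is 12.5%.
Origin Casena qualifies under the Coreth–Casena agreement and 5253.81.48 is covered: preferential rate 5.5% applies instead.
The additional-duty order on 5253.81.48 targets Junovia, not Casena; it does not apply.
Duty = €550,015.59 × 5.5% = €30,250.86.
Line 2 (0366.22.44, Hesos, 7,254 m², €1,305,574.92):
Code 0366.22.44 is under a tariff-rate quota (threshold 3,260 m²). In-quota: 3,260 m² at 1.5%; over-quota: 3,994 m² at 21.5%.
Pro-rata value split: in-quota = €1,305,574.92 × 3,260/7,254 = €586,734.80; over-quota = €1,305,574.92 − €586,734.80 = €718,840.12.
In-quota duty = €586,734.80 × 1.5% = €8,801.02. Over-quota duty = €718,840.12 × 21.5% = €154,550.63.
Line duty = €8,801.02 + €154,550.63 = €163,351.65.
Line 3 (2835.45.57, Casena, 974 kg, €147,716.84):
Base rate for 2835.45.57 is €2.37/kg.
Origin Casena is the FTA partner but 2835.45.57 is not on the preference list; base rate stands.
Duty = 974 × €2.37 = €2,308.38.
Total = €30,250.86 + €163,351.65 + €2,308.38 = €195,910.89.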